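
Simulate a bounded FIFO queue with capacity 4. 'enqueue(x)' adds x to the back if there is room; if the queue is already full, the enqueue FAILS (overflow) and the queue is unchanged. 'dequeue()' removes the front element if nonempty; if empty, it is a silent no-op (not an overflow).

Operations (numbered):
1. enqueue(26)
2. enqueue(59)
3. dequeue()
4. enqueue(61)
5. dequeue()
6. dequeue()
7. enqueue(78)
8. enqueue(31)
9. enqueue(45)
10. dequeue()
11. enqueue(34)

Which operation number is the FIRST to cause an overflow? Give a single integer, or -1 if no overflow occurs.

Answer: -1

Derivation:
1. enqueue(26): size=1
2. enqueue(59): size=2
3. dequeue(): size=1
4. enqueue(61): size=2
5. dequeue(): size=1
6. dequeue(): size=0
7. enqueue(78): size=1
8. enqueue(31): size=2
9. enqueue(45): size=3
10. dequeue(): size=2
11. enqueue(34): size=3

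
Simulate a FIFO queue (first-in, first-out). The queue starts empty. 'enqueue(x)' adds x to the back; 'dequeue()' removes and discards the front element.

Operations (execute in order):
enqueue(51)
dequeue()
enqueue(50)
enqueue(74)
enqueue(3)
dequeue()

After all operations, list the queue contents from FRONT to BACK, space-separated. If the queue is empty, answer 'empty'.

Answer: 74 3

Derivation:
enqueue(51): [51]
dequeue(): []
enqueue(50): [50]
enqueue(74): [50, 74]
enqueue(3): [50, 74, 3]
dequeue(): [74, 3]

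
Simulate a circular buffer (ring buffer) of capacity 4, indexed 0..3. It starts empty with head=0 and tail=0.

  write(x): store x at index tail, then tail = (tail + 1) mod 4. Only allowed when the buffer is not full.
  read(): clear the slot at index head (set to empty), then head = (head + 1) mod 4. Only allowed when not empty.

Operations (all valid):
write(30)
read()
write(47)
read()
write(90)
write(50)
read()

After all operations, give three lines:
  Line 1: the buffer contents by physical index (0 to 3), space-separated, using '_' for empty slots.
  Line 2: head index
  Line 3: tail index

write(30): buf=[30 _ _ _], head=0, tail=1, size=1
read(): buf=[_ _ _ _], head=1, tail=1, size=0
write(47): buf=[_ 47 _ _], head=1, tail=2, size=1
read(): buf=[_ _ _ _], head=2, tail=2, size=0
write(90): buf=[_ _ 90 _], head=2, tail=3, size=1
write(50): buf=[_ _ 90 50], head=2, tail=0, size=2
read(): buf=[_ _ _ 50], head=3, tail=0, size=1

Answer: _ _ _ 50
3
0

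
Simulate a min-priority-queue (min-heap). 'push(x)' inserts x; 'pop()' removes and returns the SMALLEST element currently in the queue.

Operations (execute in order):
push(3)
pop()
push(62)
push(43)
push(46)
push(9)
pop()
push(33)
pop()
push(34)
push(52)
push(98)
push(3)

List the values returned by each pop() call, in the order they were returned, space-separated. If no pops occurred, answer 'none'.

Answer: 3 9 33

Derivation:
push(3): heap contents = [3]
pop() → 3: heap contents = []
push(62): heap contents = [62]
push(43): heap contents = [43, 62]
push(46): heap contents = [43, 46, 62]
push(9): heap contents = [9, 43, 46, 62]
pop() → 9: heap contents = [43, 46, 62]
push(33): heap contents = [33, 43, 46, 62]
pop() → 33: heap contents = [43, 46, 62]
push(34): heap contents = [34, 43, 46, 62]
push(52): heap contents = [34, 43, 46, 52, 62]
push(98): heap contents = [34, 43, 46, 52, 62, 98]
push(3): heap contents = [3, 34, 43, 46, 52, 62, 98]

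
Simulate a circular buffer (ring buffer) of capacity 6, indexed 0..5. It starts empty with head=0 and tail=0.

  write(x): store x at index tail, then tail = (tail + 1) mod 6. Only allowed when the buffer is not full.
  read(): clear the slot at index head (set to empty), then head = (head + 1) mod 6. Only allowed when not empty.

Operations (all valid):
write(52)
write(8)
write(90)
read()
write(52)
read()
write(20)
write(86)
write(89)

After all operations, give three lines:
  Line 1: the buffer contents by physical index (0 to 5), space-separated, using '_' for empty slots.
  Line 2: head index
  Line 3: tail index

Answer: 89 _ 90 52 20 86
2
1

Derivation:
write(52): buf=[52 _ _ _ _ _], head=0, tail=1, size=1
write(8): buf=[52 8 _ _ _ _], head=0, tail=2, size=2
write(90): buf=[52 8 90 _ _ _], head=0, tail=3, size=3
read(): buf=[_ 8 90 _ _ _], head=1, tail=3, size=2
write(52): buf=[_ 8 90 52 _ _], head=1, tail=4, size=3
read(): buf=[_ _ 90 52 _ _], head=2, tail=4, size=2
write(20): buf=[_ _ 90 52 20 _], head=2, tail=5, size=3
write(86): buf=[_ _ 90 52 20 86], head=2, tail=0, size=4
write(89): buf=[89 _ 90 52 20 86], head=2, tail=1, size=5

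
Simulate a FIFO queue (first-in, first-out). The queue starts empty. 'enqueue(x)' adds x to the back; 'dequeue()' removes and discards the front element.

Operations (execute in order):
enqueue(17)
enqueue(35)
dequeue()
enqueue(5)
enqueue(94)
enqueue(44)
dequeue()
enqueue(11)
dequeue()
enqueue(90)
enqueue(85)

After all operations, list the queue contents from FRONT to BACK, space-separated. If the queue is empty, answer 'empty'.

Answer: 94 44 11 90 85

Derivation:
enqueue(17): [17]
enqueue(35): [17, 35]
dequeue(): [35]
enqueue(5): [35, 5]
enqueue(94): [35, 5, 94]
enqueue(44): [35, 5, 94, 44]
dequeue(): [5, 94, 44]
enqueue(11): [5, 94, 44, 11]
dequeue(): [94, 44, 11]
enqueue(90): [94, 44, 11, 90]
enqueue(85): [94, 44, 11, 90, 85]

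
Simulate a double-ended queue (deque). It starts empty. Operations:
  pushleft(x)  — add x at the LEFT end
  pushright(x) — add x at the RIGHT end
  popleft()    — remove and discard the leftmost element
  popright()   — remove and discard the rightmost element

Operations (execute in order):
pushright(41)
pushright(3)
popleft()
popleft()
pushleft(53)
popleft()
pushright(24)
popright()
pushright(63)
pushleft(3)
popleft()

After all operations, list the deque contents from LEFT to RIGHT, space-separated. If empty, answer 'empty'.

pushright(41): [41]
pushright(3): [41, 3]
popleft(): [3]
popleft(): []
pushleft(53): [53]
popleft(): []
pushright(24): [24]
popright(): []
pushright(63): [63]
pushleft(3): [3, 63]
popleft(): [63]

Answer: 63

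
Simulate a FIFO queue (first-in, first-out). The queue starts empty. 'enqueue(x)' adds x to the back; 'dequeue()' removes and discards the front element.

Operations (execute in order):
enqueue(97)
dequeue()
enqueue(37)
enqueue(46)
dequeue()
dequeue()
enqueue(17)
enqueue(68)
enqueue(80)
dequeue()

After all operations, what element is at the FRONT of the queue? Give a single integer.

enqueue(97): queue = [97]
dequeue(): queue = []
enqueue(37): queue = [37]
enqueue(46): queue = [37, 46]
dequeue(): queue = [46]
dequeue(): queue = []
enqueue(17): queue = [17]
enqueue(68): queue = [17, 68]
enqueue(80): queue = [17, 68, 80]
dequeue(): queue = [68, 80]

Answer: 68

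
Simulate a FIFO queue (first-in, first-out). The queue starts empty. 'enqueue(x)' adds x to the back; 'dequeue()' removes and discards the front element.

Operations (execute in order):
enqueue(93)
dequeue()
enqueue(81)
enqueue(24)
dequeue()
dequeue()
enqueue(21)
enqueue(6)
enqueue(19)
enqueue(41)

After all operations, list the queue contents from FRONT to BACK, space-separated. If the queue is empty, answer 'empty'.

Answer: 21 6 19 41

Derivation:
enqueue(93): [93]
dequeue(): []
enqueue(81): [81]
enqueue(24): [81, 24]
dequeue(): [24]
dequeue(): []
enqueue(21): [21]
enqueue(6): [21, 6]
enqueue(19): [21, 6, 19]
enqueue(41): [21, 6, 19, 41]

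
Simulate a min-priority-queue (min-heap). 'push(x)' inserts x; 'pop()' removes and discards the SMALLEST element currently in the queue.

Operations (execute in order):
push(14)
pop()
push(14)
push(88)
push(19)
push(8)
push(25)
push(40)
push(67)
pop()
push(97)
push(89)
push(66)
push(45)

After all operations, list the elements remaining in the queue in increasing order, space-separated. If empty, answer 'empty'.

push(14): heap contents = [14]
pop() → 14: heap contents = []
push(14): heap contents = [14]
push(88): heap contents = [14, 88]
push(19): heap contents = [14, 19, 88]
push(8): heap contents = [8, 14, 19, 88]
push(25): heap contents = [8, 14, 19, 25, 88]
push(40): heap contents = [8, 14, 19, 25, 40, 88]
push(67): heap contents = [8, 14, 19, 25, 40, 67, 88]
pop() → 8: heap contents = [14, 19, 25, 40, 67, 88]
push(97): heap contents = [14, 19, 25, 40, 67, 88, 97]
push(89): heap contents = [14, 19, 25, 40, 67, 88, 89, 97]
push(66): heap contents = [14, 19, 25, 40, 66, 67, 88, 89, 97]
push(45): heap contents = [14, 19, 25, 40, 45, 66, 67, 88, 89, 97]

Answer: 14 19 25 40 45 66 67 88 89 97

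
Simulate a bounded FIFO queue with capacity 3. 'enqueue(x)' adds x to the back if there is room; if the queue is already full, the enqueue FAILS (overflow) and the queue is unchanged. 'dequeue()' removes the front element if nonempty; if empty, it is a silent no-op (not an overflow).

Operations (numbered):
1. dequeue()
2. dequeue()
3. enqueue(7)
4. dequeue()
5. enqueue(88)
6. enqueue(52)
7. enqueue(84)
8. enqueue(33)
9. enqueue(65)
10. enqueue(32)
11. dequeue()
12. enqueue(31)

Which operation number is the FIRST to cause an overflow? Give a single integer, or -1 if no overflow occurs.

1. dequeue(): empty, no-op, size=0
2. dequeue(): empty, no-op, size=0
3. enqueue(7): size=1
4. dequeue(): size=0
5. enqueue(88): size=1
6. enqueue(52): size=2
7. enqueue(84): size=3
8. enqueue(33): size=3=cap → OVERFLOW (fail)
9. enqueue(65): size=3=cap → OVERFLOW (fail)
10. enqueue(32): size=3=cap → OVERFLOW (fail)
11. dequeue(): size=2
12. enqueue(31): size=3

Answer: 8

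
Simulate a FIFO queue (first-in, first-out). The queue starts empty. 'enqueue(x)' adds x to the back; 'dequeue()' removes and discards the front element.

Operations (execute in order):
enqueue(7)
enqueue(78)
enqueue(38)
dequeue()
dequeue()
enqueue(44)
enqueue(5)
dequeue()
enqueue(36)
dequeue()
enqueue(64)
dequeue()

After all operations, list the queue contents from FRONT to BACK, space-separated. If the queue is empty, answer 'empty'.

Answer: 36 64

Derivation:
enqueue(7): [7]
enqueue(78): [7, 78]
enqueue(38): [7, 78, 38]
dequeue(): [78, 38]
dequeue(): [38]
enqueue(44): [38, 44]
enqueue(5): [38, 44, 5]
dequeue(): [44, 5]
enqueue(36): [44, 5, 36]
dequeue(): [5, 36]
enqueue(64): [5, 36, 64]
dequeue(): [36, 64]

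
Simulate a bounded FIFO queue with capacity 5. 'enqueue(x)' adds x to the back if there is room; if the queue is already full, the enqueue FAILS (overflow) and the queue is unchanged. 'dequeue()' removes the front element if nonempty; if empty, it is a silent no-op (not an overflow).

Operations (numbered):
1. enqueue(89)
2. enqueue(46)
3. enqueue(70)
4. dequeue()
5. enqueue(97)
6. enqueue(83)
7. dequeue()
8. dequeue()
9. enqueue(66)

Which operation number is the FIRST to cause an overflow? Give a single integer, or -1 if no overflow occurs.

Answer: -1

Derivation:
1. enqueue(89): size=1
2. enqueue(46): size=2
3. enqueue(70): size=3
4. dequeue(): size=2
5. enqueue(97): size=3
6. enqueue(83): size=4
7. dequeue(): size=3
8. dequeue(): size=2
9. enqueue(66): size=3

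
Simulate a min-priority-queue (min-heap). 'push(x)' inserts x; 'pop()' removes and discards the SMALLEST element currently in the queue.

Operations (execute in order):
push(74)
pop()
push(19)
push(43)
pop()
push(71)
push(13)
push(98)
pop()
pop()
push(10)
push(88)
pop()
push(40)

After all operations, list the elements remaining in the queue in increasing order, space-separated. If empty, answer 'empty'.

Answer: 40 71 88 98

Derivation:
push(74): heap contents = [74]
pop() → 74: heap contents = []
push(19): heap contents = [19]
push(43): heap contents = [19, 43]
pop() → 19: heap contents = [43]
push(71): heap contents = [43, 71]
push(13): heap contents = [13, 43, 71]
push(98): heap contents = [13, 43, 71, 98]
pop() → 13: heap contents = [43, 71, 98]
pop() → 43: heap contents = [71, 98]
push(10): heap contents = [10, 71, 98]
push(88): heap contents = [10, 71, 88, 98]
pop() → 10: heap contents = [71, 88, 98]
push(40): heap contents = [40, 71, 88, 98]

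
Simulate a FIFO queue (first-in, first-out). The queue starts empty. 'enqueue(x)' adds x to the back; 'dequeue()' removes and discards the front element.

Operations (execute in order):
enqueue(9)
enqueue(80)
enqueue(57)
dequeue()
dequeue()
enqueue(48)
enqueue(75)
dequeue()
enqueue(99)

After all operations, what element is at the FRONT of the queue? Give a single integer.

enqueue(9): queue = [9]
enqueue(80): queue = [9, 80]
enqueue(57): queue = [9, 80, 57]
dequeue(): queue = [80, 57]
dequeue(): queue = [57]
enqueue(48): queue = [57, 48]
enqueue(75): queue = [57, 48, 75]
dequeue(): queue = [48, 75]
enqueue(99): queue = [48, 75, 99]

Answer: 48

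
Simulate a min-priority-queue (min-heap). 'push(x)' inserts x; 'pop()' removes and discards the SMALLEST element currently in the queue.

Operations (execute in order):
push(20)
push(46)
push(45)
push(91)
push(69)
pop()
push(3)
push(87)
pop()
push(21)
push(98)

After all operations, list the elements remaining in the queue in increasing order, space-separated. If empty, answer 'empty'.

push(20): heap contents = [20]
push(46): heap contents = [20, 46]
push(45): heap contents = [20, 45, 46]
push(91): heap contents = [20, 45, 46, 91]
push(69): heap contents = [20, 45, 46, 69, 91]
pop() → 20: heap contents = [45, 46, 69, 91]
push(3): heap contents = [3, 45, 46, 69, 91]
push(87): heap contents = [3, 45, 46, 69, 87, 91]
pop() → 3: heap contents = [45, 46, 69, 87, 91]
push(21): heap contents = [21, 45, 46, 69, 87, 91]
push(98): heap contents = [21, 45, 46, 69, 87, 91, 98]

Answer: 21 45 46 69 87 91 98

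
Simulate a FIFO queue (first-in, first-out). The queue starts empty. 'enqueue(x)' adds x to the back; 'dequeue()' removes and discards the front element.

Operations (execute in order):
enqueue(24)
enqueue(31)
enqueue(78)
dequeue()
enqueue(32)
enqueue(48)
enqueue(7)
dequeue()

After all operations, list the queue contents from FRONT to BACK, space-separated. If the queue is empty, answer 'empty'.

enqueue(24): [24]
enqueue(31): [24, 31]
enqueue(78): [24, 31, 78]
dequeue(): [31, 78]
enqueue(32): [31, 78, 32]
enqueue(48): [31, 78, 32, 48]
enqueue(7): [31, 78, 32, 48, 7]
dequeue(): [78, 32, 48, 7]

Answer: 78 32 48 7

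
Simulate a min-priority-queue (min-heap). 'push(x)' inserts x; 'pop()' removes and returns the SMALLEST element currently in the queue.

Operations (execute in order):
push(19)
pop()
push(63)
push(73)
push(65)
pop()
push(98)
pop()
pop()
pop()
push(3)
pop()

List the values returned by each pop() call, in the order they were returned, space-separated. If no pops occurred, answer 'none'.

Answer: 19 63 65 73 98 3

Derivation:
push(19): heap contents = [19]
pop() → 19: heap contents = []
push(63): heap contents = [63]
push(73): heap contents = [63, 73]
push(65): heap contents = [63, 65, 73]
pop() → 63: heap contents = [65, 73]
push(98): heap contents = [65, 73, 98]
pop() → 65: heap contents = [73, 98]
pop() → 73: heap contents = [98]
pop() → 98: heap contents = []
push(3): heap contents = [3]
pop() → 3: heap contents = []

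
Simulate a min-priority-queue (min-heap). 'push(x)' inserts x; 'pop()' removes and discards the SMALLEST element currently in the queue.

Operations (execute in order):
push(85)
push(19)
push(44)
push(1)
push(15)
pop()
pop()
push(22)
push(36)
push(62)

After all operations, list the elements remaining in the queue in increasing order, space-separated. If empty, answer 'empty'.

push(85): heap contents = [85]
push(19): heap contents = [19, 85]
push(44): heap contents = [19, 44, 85]
push(1): heap contents = [1, 19, 44, 85]
push(15): heap contents = [1, 15, 19, 44, 85]
pop() → 1: heap contents = [15, 19, 44, 85]
pop() → 15: heap contents = [19, 44, 85]
push(22): heap contents = [19, 22, 44, 85]
push(36): heap contents = [19, 22, 36, 44, 85]
push(62): heap contents = [19, 22, 36, 44, 62, 85]

Answer: 19 22 36 44 62 85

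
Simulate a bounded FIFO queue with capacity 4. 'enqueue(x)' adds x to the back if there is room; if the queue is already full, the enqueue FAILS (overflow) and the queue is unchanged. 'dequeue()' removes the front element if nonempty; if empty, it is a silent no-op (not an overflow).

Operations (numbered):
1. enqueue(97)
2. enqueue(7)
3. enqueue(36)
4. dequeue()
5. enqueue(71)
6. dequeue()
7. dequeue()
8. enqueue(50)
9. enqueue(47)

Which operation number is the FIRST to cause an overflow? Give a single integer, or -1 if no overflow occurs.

1. enqueue(97): size=1
2. enqueue(7): size=2
3. enqueue(36): size=3
4. dequeue(): size=2
5. enqueue(71): size=3
6. dequeue(): size=2
7. dequeue(): size=1
8. enqueue(50): size=2
9. enqueue(47): size=3

Answer: -1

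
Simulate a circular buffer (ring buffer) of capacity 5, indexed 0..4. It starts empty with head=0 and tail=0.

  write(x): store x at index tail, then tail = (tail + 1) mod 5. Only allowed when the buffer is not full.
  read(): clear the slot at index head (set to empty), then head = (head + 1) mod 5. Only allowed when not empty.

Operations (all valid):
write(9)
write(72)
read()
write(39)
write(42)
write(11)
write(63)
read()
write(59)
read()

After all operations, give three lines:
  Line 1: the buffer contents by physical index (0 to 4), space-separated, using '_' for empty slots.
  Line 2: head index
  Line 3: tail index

write(9): buf=[9 _ _ _ _], head=0, tail=1, size=1
write(72): buf=[9 72 _ _ _], head=0, tail=2, size=2
read(): buf=[_ 72 _ _ _], head=1, tail=2, size=1
write(39): buf=[_ 72 39 _ _], head=1, tail=3, size=2
write(42): buf=[_ 72 39 42 _], head=1, tail=4, size=3
write(11): buf=[_ 72 39 42 11], head=1, tail=0, size=4
write(63): buf=[63 72 39 42 11], head=1, tail=1, size=5
read(): buf=[63 _ 39 42 11], head=2, tail=1, size=4
write(59): buf=[63 59 39 42 11], head=2, tail=2, size=5
read(): buf=[63 59 _ 42 11], head=3, tail=2, size=4

Answer: 63 59 _ 42 11
3
2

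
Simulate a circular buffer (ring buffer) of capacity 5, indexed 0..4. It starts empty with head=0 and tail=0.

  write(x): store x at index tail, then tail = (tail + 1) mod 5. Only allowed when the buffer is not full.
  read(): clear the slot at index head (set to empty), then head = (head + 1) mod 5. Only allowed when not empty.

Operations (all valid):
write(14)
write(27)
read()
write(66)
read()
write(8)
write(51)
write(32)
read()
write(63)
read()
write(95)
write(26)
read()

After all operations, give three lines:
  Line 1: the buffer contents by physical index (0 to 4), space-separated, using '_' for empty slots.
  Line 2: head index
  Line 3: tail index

write(14): buf=[14 _ _ _ _], head=0, tail=1, size=1
write(27): buf=[14 27 _ _ _], head=0, tail=2, size=2
read(): buf=[_ 27 _ _ _], head=1, tail=2, size=1
write(66): buf=[_ 27 66 _ _], head=1, tail=3, size=2
read(): buf=[_ _ 66 _ _], head=2, tail=3, size=1
write(8): buf=[_ _ 66 8 _], head=2, tail=4, size=2
write(51): buf=[_ _ 66 8 51], head=2, tail=0, size=3
write(32): buf=[32 _ 66 8 51], head=2, tail=1, size=4
read(): buf=[32 _ _ 8 51], head=3, tail=1, size=3
write(63): buf=[32 63 _ 8 51], head=3, tail=2, size=4
read(): buf=[32 63 _ _ 51], head=4, tail=2, size=3
write(95): buf=[32 63 95 _ 51], head=4, tail=3, size=4
write(26): buf=[32 63 95 26 51], head=4, tail=4, size=5
read(): buf=[32 63 95 26 _], head=0, tail=4, size=4

Answer: 32 63 95 26 _
0
4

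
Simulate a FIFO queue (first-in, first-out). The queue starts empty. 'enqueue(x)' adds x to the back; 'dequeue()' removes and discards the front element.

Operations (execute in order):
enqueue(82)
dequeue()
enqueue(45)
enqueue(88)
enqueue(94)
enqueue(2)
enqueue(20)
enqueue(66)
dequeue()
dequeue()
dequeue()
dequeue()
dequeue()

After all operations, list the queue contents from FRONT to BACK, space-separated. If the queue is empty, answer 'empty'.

Answer: 66

Derivation:
enqueue(82): [82]
dequeue(): []
enqueue(45): [45]
enqueue(88): [45, 88]
enqueue(94): [45, 88, 94]
enqueue(2): [45, 88, 94, 2]
enqueue(20): [45, 88, 94, 2, 20]
enqueue(66): [45, 88, 94, 2, 20, 66]
dequeue(): [88, 94, 2, 20, 66]
dequeue(): [94, 2, 20, 66]
dequeue(): [2, 20, 66]
dequeue(): [20, 66]
dequeue(): [66]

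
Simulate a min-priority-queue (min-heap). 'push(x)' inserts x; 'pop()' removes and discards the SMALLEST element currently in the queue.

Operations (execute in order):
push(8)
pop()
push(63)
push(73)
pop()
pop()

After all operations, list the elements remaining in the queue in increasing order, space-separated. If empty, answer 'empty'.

Answer: empty

Derivation:
push(8): heap contents = [8]
pop() → 8: heap contents = []
push(63): heap contents = [63]
push(73): heap contents = [63, 73]
pop() → 63: heap contents = [73]
pop() → 73: heap contents = []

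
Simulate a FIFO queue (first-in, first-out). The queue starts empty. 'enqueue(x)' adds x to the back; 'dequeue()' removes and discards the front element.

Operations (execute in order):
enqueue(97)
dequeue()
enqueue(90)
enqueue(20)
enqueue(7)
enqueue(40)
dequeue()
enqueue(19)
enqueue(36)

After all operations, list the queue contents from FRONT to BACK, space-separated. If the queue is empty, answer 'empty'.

Answer: 20 7 40 19 36

Derivation:
enqueue(97): [97]
dequeue(): []
enqueue(90): [90]
enqueue(20): [90, 20]
enqueue(7): [90, 20, 7]
enqueue(40): [90, 20, 7, 40]
dequeue(): [20, 7, 40]
enqueue(19): [20, 7, 40, 19]
enqueue(36): [20, 7, 40, 19, 36]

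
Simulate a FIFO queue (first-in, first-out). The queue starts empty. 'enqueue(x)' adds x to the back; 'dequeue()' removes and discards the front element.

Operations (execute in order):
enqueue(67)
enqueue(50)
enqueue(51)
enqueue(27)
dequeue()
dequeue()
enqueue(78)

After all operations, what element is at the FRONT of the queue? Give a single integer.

Answer: 51

Derivation:
enqueue(67): queue = [67]
enqueue(50): queue = [67, 50]
enqueue(51): queue = [67, 50, 51]
enqueue(27): queue = [67, 50, 51, 27]
dequeue(): queue = [50, 51, 27]
dequeue(): queue = [51, 27]
enqueue(78): queue = [51, 27, 78]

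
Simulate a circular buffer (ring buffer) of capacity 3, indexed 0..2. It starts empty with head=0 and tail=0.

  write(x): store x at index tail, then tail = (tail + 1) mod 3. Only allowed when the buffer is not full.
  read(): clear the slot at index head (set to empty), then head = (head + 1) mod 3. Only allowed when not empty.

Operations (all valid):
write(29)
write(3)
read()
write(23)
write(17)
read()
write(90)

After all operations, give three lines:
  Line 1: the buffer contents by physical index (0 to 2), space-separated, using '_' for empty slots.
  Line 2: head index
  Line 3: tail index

Answer: 17 90 23
2
2

Derivation:
write(29): buf=[29 _ _], head=0, tail=1, size=1
write(3): buf=[29 3 _], head=0, tail=2, size=2
read(): buf=[_ 3 _], head=1, tail=2, size=1
write(23): buf=[_ 3 23], head=1, tail=0, size=2
write(17): buf=[17 3 23], head=1, tail=1, size=3
read(): buf=[17 _ 23], head=2, tail=1, size=2
write(90): buf=[17 90 23], head=2, tail=2, size=3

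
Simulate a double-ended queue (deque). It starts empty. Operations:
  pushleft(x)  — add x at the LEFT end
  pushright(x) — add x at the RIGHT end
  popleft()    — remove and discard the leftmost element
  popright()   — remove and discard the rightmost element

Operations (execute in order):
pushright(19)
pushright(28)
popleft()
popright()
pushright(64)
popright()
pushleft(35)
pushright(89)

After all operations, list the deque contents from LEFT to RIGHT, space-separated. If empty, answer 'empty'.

pushright(19): [19]
pushright(28): [19, 28]
popleft(): [28]
popright(): []
pushright(64): [64]
popright(): []
pushleft(35): [35]
pushright(89): [35, 89]

Answer: 35 89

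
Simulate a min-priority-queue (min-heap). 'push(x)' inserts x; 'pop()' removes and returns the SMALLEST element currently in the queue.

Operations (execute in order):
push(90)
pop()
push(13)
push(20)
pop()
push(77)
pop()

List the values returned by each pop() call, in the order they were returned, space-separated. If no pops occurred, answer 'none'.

push(90): heap contents = [90]
pop() → 90: heap contents = []
push(13): heap contents = [13]
push(20): heap contents = [13, 20]
pop() → 13: heap contents = [20]
push(77): heap contents = [20, 77]
pop() → 20: heap contents = [77]

Answer: 90 13 20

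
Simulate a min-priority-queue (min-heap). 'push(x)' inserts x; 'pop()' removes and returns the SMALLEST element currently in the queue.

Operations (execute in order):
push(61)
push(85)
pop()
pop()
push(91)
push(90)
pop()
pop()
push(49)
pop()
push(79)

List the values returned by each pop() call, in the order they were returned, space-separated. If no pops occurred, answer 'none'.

Answer: 61 85 90 91 49

Derivation:
push(61): heap contents = [61]
push(85): heap contents = [61, 85]
pop() → 61: heap contents = [85]
pop() → 85: heap contents = []
push(91): heap contents = [91]
push(90): heap contents = [90, 91]
pop() → 90: heap contents = [91]
pop() → 91: heap contents = []
push(49): heap contents = [49]
pop() → 49: heap contents = []
push(79): heap contents = [79]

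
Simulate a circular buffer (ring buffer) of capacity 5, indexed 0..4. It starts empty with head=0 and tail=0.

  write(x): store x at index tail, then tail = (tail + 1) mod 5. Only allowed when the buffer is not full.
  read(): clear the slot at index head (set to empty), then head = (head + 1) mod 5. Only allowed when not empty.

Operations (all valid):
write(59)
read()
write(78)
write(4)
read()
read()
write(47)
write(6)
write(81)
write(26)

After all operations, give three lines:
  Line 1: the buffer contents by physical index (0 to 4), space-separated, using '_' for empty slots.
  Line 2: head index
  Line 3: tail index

write(59): buf=[59 _ _ _ _], head=0, tail=1, size=1
read(): buf=[_ _ _ _ _], head=1, tail=1, size=0
write(78): buf=[_ 78 _ _ _], head=1, tail=2, size=1
write(4): buf=[_ 78 4 _ _], head=1, tail=3, size=2
read(): buf=[_ _ 4 _ _], head=2, tail=3, size=1
read(): buf=[_ _ _ _ _], head=3, tail=3, size=0
write(47): buf=[_ _ _ 47 _], head=3, tail=4, size=1
write(6): buf=[_ _ _ 47 6], head=3, tail=0, size=2
write(81): buf=[81 _ _ 47 6], head=3, tail=1, size=3
write(26): buf=[81 26 _ 47 6], head=3, tail=2, size=4

Answer: 81 26 _ 47 6
3
2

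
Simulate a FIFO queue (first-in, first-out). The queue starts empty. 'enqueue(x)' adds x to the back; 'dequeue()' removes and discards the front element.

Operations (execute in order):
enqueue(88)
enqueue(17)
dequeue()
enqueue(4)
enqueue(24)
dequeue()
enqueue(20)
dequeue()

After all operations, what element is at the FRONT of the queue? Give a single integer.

Answer: 24

Derivation:
enqueue(88): queue = [88]
enqueue(17): queue = [88, 17]
dequeue(): queue = [17]
enqueue(4): queue = [17, 4]
enqueue(24): queue = [17, 4, 24]
dequeue(): queue = [4, 24]
enqueue(20): queue = [4, 24, 20]
dequeue(): queue = [24, 20]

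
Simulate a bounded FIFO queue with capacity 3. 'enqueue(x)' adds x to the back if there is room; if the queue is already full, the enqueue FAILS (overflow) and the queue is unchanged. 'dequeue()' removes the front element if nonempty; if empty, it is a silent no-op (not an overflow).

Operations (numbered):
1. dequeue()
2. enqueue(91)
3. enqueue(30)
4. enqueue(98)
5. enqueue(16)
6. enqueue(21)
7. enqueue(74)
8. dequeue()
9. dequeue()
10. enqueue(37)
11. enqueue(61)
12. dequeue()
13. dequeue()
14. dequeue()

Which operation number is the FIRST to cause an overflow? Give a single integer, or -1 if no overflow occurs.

1. dequeue(): empty, no-op, size=0
2. enqueue(91): size=1
3. enqueue(30): size=2
4. enqueue(98): size=3
5. enqueue(16): size=3=cap → OVERFLOW (fail)
6. enqueue(21): size=3=cap → OVERFLOW (fail)
7. enqueue(74): size=3=cap → OVERFLOW (fail)
8. dequeue(): size=2
9. dequeue(): size=1
10. enqueue(37): size=2
11. enqueue(61): size=3
12. dequeue(): size=2
13. dequeue(): size=1
14. dequeue(): size=0

Answer: 5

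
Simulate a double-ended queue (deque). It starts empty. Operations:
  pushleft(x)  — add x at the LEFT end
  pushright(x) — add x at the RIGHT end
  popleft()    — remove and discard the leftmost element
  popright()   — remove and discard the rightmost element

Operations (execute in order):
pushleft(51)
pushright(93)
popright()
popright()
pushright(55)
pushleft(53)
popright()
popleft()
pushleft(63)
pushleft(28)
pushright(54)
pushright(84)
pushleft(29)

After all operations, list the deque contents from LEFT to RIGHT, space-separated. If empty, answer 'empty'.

pushleft(51): [51]
pushright(93): [51, 93]
popright(): [51]
popright(): []
pushright(55): [55]
pushleft(53): [53, 55]
popright(): [53]
popleft(): []
pushleft(63): [63]
pushleft(28): [28, 63]
pushright(54): [28, 63, 54]
pushright(84): [28, 63, 54, 84]
pushleft(29): [29, 28, 63, 54, 84]

Answer: 29 28 63 54 84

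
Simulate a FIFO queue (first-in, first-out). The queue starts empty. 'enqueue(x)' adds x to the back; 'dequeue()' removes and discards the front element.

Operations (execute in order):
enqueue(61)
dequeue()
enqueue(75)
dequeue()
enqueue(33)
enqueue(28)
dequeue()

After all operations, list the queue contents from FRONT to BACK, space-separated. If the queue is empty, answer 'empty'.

enqueue(61): [61]
dequeue(): []
enqueue(75): [75]
dequeue(): []
enqueue(33): [33]
enqueue(28): [33, 28]
dequeue(): [28]

Answer: 28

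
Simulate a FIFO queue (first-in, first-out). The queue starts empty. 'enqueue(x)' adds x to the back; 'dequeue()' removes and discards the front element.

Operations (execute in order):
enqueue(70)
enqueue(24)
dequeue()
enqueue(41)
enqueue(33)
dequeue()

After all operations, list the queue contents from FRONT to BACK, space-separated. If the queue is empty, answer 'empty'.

enqueue(70): [70]
enqueue(24): [70, 24]
dequeue(): [24]
enqueue(41): [24, 41]
enqueue(33): [24, 41, 33]
dequeue(): [41, 33]

Answer: 41 33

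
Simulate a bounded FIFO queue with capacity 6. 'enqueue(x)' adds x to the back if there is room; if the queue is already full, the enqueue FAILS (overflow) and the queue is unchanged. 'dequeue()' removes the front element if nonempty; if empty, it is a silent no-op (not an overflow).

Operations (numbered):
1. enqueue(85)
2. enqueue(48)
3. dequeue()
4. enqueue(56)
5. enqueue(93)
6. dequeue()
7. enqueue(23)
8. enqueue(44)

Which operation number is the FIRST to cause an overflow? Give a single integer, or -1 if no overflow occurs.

1. enqueue(85): size=1
2. enqueue(48): size=2
3. dequeue(): size=1
4. enqueue(56): size=2
5. enqueue(93): size=3
6. dequeue(): size=2
7. enqueue(23): size=3
8. enqueue(44): size=4

Answer: -1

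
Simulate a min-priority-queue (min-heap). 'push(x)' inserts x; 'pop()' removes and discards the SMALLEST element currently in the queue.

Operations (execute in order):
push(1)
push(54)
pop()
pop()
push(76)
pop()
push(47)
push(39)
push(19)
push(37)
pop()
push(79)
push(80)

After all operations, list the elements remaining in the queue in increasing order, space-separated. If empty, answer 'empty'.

Answer: 37 39 47 79 80

Derivation:
push(1): heap contents = [1]
push(54): heap contents = [1, 54]
pop() → 1: heap contents = [54]
pop() → 54: heap contents = []
push(76): heap contents = [76]
pop() → 76: heap contents = []
push(47): heap contents = [47]
push(39): heap contents = [39, 47]
push(19): heap contents = [19, 39, 47]
push(37): heap contents = [19, 37, 39, 47]
pop() → 19: heap contents = [37, 39, 47]
push(79): heap contents = [37, 39, 47, 79]
push(80): heap contents = [37, 39, 47, 79, 80]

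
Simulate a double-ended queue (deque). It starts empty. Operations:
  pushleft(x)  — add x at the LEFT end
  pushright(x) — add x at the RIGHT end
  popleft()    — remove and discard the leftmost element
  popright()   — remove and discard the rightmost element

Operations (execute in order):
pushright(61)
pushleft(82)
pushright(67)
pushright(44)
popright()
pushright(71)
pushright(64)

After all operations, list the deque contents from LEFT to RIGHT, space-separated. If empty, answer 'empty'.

pushright(61): [61]
pushleft(82): [82, 61]
pushright(67): [82, 61, 67]
pushright(44): [82, 61, 67, 44]
popright(): [82, 61, 67]
pushright(71): [82, 61, 67, 71]
pushright(64): [82, 61, 67, 71, 64]

Answer: 82 61 67 71 64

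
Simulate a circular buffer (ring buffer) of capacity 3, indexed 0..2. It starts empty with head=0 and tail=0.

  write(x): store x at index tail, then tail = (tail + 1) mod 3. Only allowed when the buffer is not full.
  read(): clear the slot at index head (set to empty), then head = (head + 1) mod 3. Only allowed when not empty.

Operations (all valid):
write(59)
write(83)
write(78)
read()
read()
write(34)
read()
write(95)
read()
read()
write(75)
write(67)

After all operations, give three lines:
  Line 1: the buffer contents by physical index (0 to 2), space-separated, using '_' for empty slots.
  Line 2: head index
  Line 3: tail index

Answer: 67 _ 75
2
1

Derivation:
write(59): buf=[59 _ _], head=0, tail=1, size=1
write(83): buf=[59 83 _], head=0, tail=2, size=2
write(78): buf=[59 83 78], head=0, tail=0, size=3
read(): buf=[_ 83 78], head=1, tail=0, size=2
read(): buf=[_ _ 78], head=2, tail=0, size=1
write(34): buf=[34 _ 78], head=2, tail=1, size=2
read(): buf=[34 _ _], head=0, tail=1, size=1
write(95): buf=[34 95 _], head=0, tail=2, size=2
read(): buf=[_ 95 _], head=1, tail=2, size=1
read(): buf=[_ _ _], head=2, tail=2, size=0
write(75): buf=[_ _ 75], head=2, tail=0, size=1
write(67): buf=[67 _ 75], head=2, tail=1, size=2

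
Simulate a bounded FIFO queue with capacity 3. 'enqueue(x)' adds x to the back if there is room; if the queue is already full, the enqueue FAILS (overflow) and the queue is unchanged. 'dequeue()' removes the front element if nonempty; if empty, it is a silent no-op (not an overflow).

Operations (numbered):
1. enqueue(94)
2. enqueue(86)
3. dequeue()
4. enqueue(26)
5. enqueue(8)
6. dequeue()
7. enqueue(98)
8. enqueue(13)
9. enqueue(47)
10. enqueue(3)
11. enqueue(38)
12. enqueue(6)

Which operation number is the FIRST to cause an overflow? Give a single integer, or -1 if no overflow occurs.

1. enqueue(94): size=1
2. enqueue(86): size=2
3. dequeue(): size=1
4. enqueue(26): size=2
5. enqueue(8): size=3
6. dequeue(): size=2
7. enqueue(98): size=3
8. enqueue(13): size=3=cap → OVERFLOW (fail)
9. enqueue(47): size=3=cap → OVERFLOW (fail)
10. enqueue(3): size=3=cap → OVERFLOW (fail)
11. enqueue(38): size=3=cap → OVERFLOW (fail)
12. enqueue(6): size=3=cap → OVERFLOW (fail)

Answer: 8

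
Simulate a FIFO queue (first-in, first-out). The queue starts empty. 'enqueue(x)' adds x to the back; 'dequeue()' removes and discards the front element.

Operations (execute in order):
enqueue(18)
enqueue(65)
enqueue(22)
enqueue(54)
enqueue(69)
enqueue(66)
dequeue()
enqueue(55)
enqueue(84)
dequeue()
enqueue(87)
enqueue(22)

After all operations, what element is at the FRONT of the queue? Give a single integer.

Answer: 22

Derivation:
enqueue(18): queue = [18]
enqueue(65): queue = [18, 65]
enqueue(22): queue = [18, 65, 22]
enqueue(54): queue = [18, 65, 22, 54]
enqueue(69): queue = [18, 65, 22, 54, 69]
enqueue(66): queue = [18, 65, 22, 54, 69, 66]
dequeue(): queue = [65, 22, 54, 69, 66]
enqueue(55): queue = [65, 22, 54, 69, 66, 55]
enqueue(84): queue = [65, 22, 54, 69, 66, 55, 84]
dequeue(): queue = [22, 54, 69, 66, 55, 84]
enqueue(87): queue = [22, 54, 69, 66, 55, 84, 87]
enqueue(22): queue = [22, 54, 69, 66, 55, 84, 87, 22]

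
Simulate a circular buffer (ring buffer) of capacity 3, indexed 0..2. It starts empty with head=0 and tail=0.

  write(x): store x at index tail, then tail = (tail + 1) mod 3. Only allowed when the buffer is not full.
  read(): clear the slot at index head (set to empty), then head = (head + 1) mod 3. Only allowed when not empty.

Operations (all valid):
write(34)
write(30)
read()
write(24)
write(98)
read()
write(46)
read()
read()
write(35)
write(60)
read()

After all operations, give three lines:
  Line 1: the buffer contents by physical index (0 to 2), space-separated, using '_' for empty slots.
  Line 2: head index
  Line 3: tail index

Answer: 60 _ 35
2
1

Derivation:
write(34): buf=[34 _ _], head=0, tail=1, size=1
write(30): buf=[34 30 _], head=0, tail=2, size=2
read(): buf=[_ 30 _], head=1, tail=2, size=1
write(24): buf=[_ 30 24], head=1, tail=0, size=2
write(98): buf=[98 30 24], head=1, tail=1, size=3
read(): buf=[98 _ 24], head=2, tail=1, size=2
write(46): buf=[98 46 24], head=2, tail=2, size=3
read(): buf=[98 46 _], head=0, tail=2, size=2
read(): buf=[_ 46 _], head=1, tail=2, size=1
write(35): buf=[_ 46 35], head=1, tail=0, size=2
write(60): buf=[60 46 35], head=1, tail=1, size=3
read(): buf=[60 _ 35], head=2, tail=1, size=2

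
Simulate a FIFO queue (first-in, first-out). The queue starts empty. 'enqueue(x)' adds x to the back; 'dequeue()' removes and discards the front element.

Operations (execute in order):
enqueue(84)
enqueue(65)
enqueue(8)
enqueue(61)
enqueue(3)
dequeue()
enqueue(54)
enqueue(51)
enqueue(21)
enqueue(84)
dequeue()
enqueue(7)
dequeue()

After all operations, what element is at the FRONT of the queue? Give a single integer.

enqueue(84): queue = [84]
enqueue(65): queue = [84, 65]
enqueue(8): queue = [84, 65, 8]
enqueue(61): queue = [84, 65, 8, 61]
enqueue(3): queue = [84, 65, 8, 61, 3]
dequeue(): queue = [65, 8, 61, 3]
enqueue(54): queue = [65, 8, 61, 3, 54]
enqueue(51): queue = [65, 8, 61, 3, 54, 51]
enqueue(21): queue = [65, 8, 61, 3, 54, 51, 21]
enqueue(84): queue = [65, 8, 61, 3, 54, 51, 21, 84]
dequeue(): queue = [8, 61, 3, 54, 51, 21, 84]
enqueue(7): queue = [8, 61, 3, 54, 51, 21, 84, 7]
dequeue(): queue = [61, 3, 54, 51, 21, 84, 7]

Answer: 61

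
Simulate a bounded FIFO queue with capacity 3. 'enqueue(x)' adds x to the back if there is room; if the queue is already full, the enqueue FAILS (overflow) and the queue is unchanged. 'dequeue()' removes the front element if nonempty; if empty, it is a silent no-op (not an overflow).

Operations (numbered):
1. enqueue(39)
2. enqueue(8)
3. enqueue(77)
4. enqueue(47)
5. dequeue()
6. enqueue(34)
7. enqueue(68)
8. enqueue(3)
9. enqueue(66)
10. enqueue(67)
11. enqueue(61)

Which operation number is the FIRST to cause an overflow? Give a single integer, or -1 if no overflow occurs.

Answer: 4

Derivation:
1. enqueue(39): size=1
2. enqueue(8): size=2
3. enqueue(77): size=3
4. enqueue(47): size=3=cap → OVERFLOW (fail)
5. dequeue(): size=2
6. enqueue(34): size=3
7. enqueue(68): size=3=cap → OVERFLOW (fail)
8. enqueue(3): size=3=cap → OVERFLOW (fail)
9. enqueue(66): size=3=cap → OVERFLOW (fail)
10. enqueue(67): size=3=cap → OVERFLOW (fail)
11. enqueue(61): size=3=cap → OVERFLOW (fail)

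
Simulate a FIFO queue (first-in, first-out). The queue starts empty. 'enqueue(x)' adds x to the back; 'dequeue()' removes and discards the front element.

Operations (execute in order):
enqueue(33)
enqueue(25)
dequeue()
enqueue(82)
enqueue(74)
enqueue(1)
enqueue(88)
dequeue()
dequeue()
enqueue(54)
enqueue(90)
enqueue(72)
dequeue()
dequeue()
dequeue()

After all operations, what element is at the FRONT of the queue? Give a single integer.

enqueue(33): queue = [33]
enqueue(25): queue = [33, 25]
dequeue(): queue = [25]
enqueue(82): queue = [25, 82]
enqueue(74): queue = [25, 82, 74]
enqueue(1): queue = [25, 82, 74, 1]
enqueue(88): queue = [25, 82, 74, 1, 88]
dequeue(): queue = [82, 74, 1, 88]
dequeue(): queue = [74, 1, 88]
enqueue(54): queue = [74, 1, 88, 54]
enqueue(90): queue = [74, 1, 88, 54, 90]
enqueue(72): queue = [74, 1, 88, 54, 90, 72]
dequeue(): queue = [1, 88, 54, 90, 72]
dequeue(): queue = [88, 54, 90, 72]
dequeue(): queue = [54, 90, 72]

Answer: 54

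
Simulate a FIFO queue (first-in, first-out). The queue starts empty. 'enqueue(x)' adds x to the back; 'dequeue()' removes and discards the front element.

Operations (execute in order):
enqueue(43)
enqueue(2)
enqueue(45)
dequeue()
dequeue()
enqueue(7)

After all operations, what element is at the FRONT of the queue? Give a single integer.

Answer: 45

Derivation:
enqueue(43): queue = [43]
enqueue(2): queue = [43, 2]
enqueue(45): queue = [43, 2, 45]
dequeue(): queue = [2, 45]
dequeue(): queue = [45]
enqueue(7): queue = [45, 7]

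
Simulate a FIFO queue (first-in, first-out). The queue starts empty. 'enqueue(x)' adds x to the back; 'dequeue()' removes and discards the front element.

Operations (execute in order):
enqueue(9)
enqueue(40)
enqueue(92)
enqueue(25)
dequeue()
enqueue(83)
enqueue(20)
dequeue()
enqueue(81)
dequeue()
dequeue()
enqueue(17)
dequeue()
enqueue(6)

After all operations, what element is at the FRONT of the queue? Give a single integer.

Answer: 20

Derivation:
enqueue(9): queue = [9]
enqueue(40): queue = [9, 40]
enqueue(92): queue = [9, 40, 92]
enqueue(25): queue = [9, 40, 92, 25]
dequeue(): queue = [40, 92, 25]
enqueue(83): queue = [40, 92, 25, 83]
enqueue(20): queue = [40, 92, 25, 83, 20]
dequeue(): queue = [92, 25, 83, 20]
enqueue(81): queue = [92, 25, 83, 20, 81]
dequeue(): queue = [25, 83, 20, 81]
dequeue(): queue = [83, 20, 81]
enqueue(17): queue = [83, 20, 81, 17]
dequeue(): queue = [20, 81, 17]
enqueue(6): queue = [20, 81, 17, 6]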